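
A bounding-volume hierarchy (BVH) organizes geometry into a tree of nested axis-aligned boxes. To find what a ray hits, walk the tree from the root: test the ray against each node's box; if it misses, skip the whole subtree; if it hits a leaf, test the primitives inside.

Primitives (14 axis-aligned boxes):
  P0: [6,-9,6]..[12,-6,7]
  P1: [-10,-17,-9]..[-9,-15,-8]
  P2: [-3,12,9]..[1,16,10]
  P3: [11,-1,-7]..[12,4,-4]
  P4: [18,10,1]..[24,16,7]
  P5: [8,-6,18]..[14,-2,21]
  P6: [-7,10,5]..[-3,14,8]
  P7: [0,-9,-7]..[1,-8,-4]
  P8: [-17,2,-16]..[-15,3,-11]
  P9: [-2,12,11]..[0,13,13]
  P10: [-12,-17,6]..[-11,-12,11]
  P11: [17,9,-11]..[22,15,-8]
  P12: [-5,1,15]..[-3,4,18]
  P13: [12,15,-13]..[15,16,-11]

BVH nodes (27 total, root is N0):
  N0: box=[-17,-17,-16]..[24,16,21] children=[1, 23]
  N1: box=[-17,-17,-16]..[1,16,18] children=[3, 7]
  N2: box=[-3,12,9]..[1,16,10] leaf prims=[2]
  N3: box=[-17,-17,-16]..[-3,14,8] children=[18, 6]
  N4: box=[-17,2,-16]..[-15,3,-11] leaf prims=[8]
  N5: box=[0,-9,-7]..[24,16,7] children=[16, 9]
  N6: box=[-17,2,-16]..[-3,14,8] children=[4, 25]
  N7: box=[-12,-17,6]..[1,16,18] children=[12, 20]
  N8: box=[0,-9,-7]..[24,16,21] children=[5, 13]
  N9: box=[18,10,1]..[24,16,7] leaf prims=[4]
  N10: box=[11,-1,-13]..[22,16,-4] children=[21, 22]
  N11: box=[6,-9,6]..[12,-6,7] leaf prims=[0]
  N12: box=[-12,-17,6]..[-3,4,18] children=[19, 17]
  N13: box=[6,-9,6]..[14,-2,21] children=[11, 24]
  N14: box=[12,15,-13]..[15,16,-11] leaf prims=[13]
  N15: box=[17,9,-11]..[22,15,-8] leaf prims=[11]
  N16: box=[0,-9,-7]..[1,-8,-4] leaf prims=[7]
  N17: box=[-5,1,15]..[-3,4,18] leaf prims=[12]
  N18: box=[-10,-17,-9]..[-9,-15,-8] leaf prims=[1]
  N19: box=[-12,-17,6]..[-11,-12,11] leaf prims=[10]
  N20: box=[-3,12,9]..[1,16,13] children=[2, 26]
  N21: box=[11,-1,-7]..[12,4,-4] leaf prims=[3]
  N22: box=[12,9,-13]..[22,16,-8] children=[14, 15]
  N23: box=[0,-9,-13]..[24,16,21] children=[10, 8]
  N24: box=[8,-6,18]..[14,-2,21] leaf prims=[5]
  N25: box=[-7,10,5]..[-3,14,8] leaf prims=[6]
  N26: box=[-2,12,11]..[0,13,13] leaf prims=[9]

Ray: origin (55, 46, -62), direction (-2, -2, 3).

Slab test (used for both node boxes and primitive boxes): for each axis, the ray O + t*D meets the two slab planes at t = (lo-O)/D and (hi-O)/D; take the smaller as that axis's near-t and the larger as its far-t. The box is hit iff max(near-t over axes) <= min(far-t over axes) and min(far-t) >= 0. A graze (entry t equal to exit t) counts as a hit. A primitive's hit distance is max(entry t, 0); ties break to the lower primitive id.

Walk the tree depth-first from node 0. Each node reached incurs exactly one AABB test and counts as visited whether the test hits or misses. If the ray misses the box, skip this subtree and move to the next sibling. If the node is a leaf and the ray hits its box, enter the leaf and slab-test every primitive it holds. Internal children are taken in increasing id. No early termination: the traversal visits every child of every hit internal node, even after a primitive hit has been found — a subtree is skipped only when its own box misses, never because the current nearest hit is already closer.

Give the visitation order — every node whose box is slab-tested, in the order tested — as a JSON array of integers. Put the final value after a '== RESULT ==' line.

Walk:
N0 x:[31/2,36] y:[15,63/2] z:[46/3,83/3] -> hit [31/2,83/3], descend [1, 23]
  N1 x:[27,36] y:[15,63/2] z:[46/3,80/3] -> miss, prune
  N23 x:[31/2,55/2] y:[15,55/2] z:[49/3,83/3] -> hit [49/3,55/2], descend [8, 10]
    N8 x:[31/2,55/2] y:[15,55/2] z:[55/3,83/3] -> hit [55/3,55/2], descend [5, 13]
      N5 x:[31/2,55/2] y:[15,55/2] z:[55/3,23] -> hit [55/3,23], descend [9, 16]
        N9 x:[31/2,37/2] y:[15,18] z:[21,23] -> miss, prune
        N16 x:[27,55/2] y:[27,55/2] z:[55/3,58/3] -> miss, prune
      N13 x:[41/2,49/2] y:[24,55/2] z:[68/3,83/3] -> hit [24,49/2], descend [11, 24]
        N11 x:[43/2,49/2] y:[26,55/2] z:[68/3,23] -> miss, prune
        N24 x:[41/2,47/2] y:[24,26] z:[80/3,83/3] -> miss, prune
    N10 x:[33/2,22] y:[15,47/2] z:[49/3,58/3] -> hit [33/2,58/3], descend [21, 22]
      N21 x:[43/2,22] y:[21,47/2] z:[55/3,58/3] -> miss, prune
      N22 x:[33/2,43/2] y:[15,37/2] z:[49/3,18] -> hit [33/2,18], descend [14, 15]
        N14 x:[20,43/2] y:[15,31/2] z:[49/3,17] -> miss, prune
        N15 x:[33/2,19] y:[31/2,37/2] z:[17,18] -> hit [17,18] leaf, test {P11@t=17}

order=[0, 1, 23, 8, 5, 9, 16, 13, 11, 24, 10, 21, 22, 14, 15]  |boxes|=15  |leaves|=1  hit=P11

== RESULT ==
[0, 1, 23, 8, 5, 9, 16, 13, 11, 24, 10, 21, 22, 14, 15]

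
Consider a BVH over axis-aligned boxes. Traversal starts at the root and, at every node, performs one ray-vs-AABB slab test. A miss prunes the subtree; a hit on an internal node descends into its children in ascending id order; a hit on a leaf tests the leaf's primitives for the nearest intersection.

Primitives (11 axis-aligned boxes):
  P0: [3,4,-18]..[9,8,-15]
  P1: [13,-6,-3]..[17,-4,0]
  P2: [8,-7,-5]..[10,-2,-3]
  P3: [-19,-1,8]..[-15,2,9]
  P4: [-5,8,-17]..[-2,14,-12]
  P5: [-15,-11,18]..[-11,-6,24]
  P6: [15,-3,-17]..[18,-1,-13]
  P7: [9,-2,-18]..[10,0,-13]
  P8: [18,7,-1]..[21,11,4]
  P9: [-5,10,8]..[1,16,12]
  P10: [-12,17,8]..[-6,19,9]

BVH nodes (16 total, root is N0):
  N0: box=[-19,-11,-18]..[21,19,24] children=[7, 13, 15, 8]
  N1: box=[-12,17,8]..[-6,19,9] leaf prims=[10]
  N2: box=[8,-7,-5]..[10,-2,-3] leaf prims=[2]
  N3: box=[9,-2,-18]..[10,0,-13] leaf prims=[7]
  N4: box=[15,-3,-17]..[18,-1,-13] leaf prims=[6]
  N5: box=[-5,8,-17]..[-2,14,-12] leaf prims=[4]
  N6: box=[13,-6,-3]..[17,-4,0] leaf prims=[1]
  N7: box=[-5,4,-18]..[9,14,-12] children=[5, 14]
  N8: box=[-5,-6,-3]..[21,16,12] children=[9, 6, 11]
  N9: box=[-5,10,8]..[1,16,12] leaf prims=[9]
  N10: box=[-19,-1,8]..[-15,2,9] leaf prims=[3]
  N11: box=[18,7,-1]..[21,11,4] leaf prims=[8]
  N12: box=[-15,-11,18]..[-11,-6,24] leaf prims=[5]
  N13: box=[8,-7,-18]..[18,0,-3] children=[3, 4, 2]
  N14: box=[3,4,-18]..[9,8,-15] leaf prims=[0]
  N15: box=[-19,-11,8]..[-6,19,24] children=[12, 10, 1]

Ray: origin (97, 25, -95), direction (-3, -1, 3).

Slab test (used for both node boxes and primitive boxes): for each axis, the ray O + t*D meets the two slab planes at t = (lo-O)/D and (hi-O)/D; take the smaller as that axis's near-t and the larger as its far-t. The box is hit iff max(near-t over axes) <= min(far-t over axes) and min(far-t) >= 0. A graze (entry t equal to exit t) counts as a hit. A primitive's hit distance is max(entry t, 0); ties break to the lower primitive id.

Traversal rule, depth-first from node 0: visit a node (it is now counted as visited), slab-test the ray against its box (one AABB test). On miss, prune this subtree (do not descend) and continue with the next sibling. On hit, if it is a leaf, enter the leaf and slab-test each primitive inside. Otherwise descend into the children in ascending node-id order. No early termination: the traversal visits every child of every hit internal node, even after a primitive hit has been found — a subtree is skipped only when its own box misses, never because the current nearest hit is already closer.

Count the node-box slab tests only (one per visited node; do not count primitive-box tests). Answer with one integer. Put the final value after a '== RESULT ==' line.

Traverse from the root:
N0 x:[76/3,116/3] y:[6,36] z:[77/3,119/3] -> hit [77/3,36], descend [7, 8, 13, 15]
  N7 x:[88/3,34] y:[11,21] z:[77/3,83/3] -> miss, prune
  N8 x:[76/3,34] y:[9,31] z:[92/3,107/3] -> hit [92/3,31], descend [6, 9, 11]
    N6 x:[80/3,28] y:[29,31] z:[92/3,95/3] -> miss, prune
    N9 x:[32,34] y:[9,15] z:[103/3,107/3] -> miss, prune
    N11 x:[76/3,79/3] y:[14,18] z:[94/3,33] -> miss, prune
  N13 x:[79/3,89/3] y:[25,32] z:[77/3,92/3] -> hit [79/3,89/3], descend [2, 3, 4]
    N2 x:[29,89/3] y:[27,32] z:[30,92/3] -> miss, prune
    N3 x:[29,88/3] y:[25,27] z:[77/3,82/3] -> miss, prune
    N4 x:[79/3,82/3] y:[26,28] z:[26,82/3] -> hit [79/3,82/3] leaf, test {P6@t=79/3}
  N15 x:[103/3,116/3] y:[6,36] z:[103/3,119/3] -> hit [103/3,36], descend [1, 10, 12]
    N1 x:[103/3,109/3] y:[6,8] z:[103/3,104/3] -> miss, prune
    N10 x:[112/3,116/3] y:[23,26] z:[103/3,104/3] -> miss, prune
    N12 x:[36,112/3] y:[31,36] z:[113/3,119/3] -> miss, prune

14 AABB tests over nodes [0, 7, 8, 6, 9, 11, 13, 2, 3, 4, 15, 1, 10, 12]; 1 leaf entered; closest P6.

== RESULT ==
14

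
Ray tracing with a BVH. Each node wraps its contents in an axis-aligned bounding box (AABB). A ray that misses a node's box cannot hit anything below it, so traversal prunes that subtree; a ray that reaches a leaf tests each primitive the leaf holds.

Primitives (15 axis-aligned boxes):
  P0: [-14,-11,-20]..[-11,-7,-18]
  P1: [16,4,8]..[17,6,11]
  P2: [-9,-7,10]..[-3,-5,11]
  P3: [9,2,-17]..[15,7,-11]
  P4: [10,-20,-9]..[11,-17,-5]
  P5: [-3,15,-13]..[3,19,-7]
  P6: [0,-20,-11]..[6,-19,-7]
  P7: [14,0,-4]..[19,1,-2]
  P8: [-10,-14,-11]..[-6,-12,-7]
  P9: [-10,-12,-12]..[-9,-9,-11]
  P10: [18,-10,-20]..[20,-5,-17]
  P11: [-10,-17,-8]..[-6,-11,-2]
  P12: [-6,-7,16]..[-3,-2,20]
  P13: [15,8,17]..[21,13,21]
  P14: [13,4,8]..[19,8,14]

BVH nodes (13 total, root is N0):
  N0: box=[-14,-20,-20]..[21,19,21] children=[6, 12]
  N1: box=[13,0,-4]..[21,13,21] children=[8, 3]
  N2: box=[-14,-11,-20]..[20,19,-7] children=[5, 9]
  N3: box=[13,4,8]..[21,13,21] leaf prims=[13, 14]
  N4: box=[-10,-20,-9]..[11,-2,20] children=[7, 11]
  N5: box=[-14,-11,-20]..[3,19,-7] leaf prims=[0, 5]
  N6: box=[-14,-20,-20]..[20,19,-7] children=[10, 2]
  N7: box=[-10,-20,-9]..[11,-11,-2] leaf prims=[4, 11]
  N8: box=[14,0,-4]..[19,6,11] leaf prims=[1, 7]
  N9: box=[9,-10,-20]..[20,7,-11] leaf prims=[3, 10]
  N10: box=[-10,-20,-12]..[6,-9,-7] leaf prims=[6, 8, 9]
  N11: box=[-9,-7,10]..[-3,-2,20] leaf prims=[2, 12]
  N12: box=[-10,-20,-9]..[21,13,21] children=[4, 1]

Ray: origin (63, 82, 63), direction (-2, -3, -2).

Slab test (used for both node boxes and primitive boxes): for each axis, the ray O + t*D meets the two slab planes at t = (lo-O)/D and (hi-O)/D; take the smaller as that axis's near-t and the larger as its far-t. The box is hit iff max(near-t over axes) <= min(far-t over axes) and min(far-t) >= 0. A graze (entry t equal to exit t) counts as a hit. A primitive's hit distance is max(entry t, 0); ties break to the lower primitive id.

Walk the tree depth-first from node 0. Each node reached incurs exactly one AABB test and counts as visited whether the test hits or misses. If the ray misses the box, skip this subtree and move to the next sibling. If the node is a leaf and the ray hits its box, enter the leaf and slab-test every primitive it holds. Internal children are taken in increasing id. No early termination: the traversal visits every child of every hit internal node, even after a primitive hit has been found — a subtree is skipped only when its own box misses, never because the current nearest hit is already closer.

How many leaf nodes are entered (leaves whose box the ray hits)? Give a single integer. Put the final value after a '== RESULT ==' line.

Walk:
N0 x:[21,77/2] y:[21,34] z:[21,83/2] -> hit [21,34], descend [6, 12]
  N6 x:[43/2,77/2] y:[21,34] z:[35,83/2] -> miss, prune
  N12 x:[21,73/2] y:[23,34] z:[21,36] -> hit [23,34], descend [1, 4]
    N1 x:[21,25] y:[23,82/3] z:[21,67/2] -> hit [23,25], descend [3, 8]
      N3 x:[21,25] y:[23,26] z:[21,55/2] -> hit [23,25] leaf, test {P13@t=23, P14@t=74/3}
      N8 x:[22,49/2] y:[76/3,82/3] z:[26,67/2] -> miss, prune
    N4 x:[26,73/2] y:[28,34] z:[43/2,36] -> hit [28,34], descend [7, 11]
      N7 x:[26,73/2] y:[31,34] z:[65/2,36] -> hit [65/2,34] leaf, test {P4(miss), P11(miss)}
      N11 x:[33,36] y:[28,89/3] z:[43/2,53/2] -> miss, prune

9 AABB tests over nodes [0, 6, 12, 1, 3, 8, 4, 7, 11]; 2 leaves entered; closest P13.

== RESULT ==
2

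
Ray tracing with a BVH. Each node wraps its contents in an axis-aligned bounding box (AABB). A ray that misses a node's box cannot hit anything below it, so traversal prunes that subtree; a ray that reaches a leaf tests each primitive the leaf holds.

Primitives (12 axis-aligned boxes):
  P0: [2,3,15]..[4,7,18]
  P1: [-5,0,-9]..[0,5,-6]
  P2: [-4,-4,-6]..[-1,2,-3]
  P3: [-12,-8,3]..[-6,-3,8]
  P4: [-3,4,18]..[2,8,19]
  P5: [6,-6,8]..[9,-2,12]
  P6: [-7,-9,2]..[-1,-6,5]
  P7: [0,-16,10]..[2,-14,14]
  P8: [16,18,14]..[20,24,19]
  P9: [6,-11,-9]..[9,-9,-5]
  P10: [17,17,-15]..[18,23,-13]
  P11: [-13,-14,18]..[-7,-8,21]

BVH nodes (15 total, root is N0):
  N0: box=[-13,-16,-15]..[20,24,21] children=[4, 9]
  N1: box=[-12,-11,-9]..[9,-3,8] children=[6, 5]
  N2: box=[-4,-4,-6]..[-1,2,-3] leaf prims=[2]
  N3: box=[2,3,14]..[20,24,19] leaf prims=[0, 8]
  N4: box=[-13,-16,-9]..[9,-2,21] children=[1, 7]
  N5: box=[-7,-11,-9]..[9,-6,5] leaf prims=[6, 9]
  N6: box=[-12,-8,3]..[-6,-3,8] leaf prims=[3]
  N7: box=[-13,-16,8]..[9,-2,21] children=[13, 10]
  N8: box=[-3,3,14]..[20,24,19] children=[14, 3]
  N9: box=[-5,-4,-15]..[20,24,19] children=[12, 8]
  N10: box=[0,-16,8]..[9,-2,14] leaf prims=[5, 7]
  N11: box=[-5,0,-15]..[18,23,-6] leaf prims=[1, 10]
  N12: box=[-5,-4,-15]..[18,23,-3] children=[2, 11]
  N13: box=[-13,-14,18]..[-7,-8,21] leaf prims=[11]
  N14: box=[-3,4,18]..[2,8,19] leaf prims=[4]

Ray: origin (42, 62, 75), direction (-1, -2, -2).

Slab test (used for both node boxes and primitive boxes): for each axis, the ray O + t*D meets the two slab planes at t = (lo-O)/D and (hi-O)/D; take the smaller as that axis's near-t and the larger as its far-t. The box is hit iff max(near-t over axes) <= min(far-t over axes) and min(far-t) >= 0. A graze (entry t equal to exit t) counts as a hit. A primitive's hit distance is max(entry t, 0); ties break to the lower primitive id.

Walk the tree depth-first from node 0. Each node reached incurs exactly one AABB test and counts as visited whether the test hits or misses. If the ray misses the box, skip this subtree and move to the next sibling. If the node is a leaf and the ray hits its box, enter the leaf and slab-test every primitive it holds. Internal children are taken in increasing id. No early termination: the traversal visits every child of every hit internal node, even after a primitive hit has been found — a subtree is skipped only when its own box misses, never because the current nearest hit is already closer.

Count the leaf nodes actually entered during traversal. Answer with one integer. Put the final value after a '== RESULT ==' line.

Trace the traversal:
N0 x:[22,55] y:[19,39] z:[27,45] -> hit [27,39], descend [4, 9]
  N4 x:[33,55] y:[32,39] z:[27,42] -> hit [33,39], descend [1, 7]
    N1 x:[33,54] y:[65/2,73/2] z:[67/2,42] -> hit [67/2,73/2], descend [5, 6]
      N5 x:[33,49] y:[34,73/2] z:[35,42] -> hit [35,73/2] leaf, test {P6(miss), P9(miss)}
      N6 x:[48,54] y:[65/2,35] z:[67/2,36] -> miss, prune
    N7 x:[33,55] y:[32,39] z:[27,67/2] -> hit [33,67/2], descend [10, 13]
      N10 x:[33,42] y:[32,39] z:[61/2,67/2] -> hit [33,67/2] leaf, test {P5@t=33, P7(miss)}
      N13 x:[49,55] y:[35,38] z:[27,57/2] -> miss, prune
  N9 x:[22,47] y:[19,33] z:[28,45] -> hit [28,33], descend [8, 12]
    N8 x:[22,45] y:[19,59/2] z:[28,61/2] -> hit [28,59/2], descend [3, 14]
      N3 x:[22,40] y:[19,59/2] z:[28,61/2] -> hit [28,59/2] leaf, test {P0(miss), P8(miss)}
      N14 x:[40,45] y:[27,29] z:[28,57/2] -> miss, prune
    N12 x:[24,47] y:[39/2,33] z:[39,45] -> miss, prune

Summary -> nodes [0, 4, 1, 5, 6, 7, 10, 13, 9, 8, 3, 14, 12]; box-tests=13; leaf-entries=3; first=P5

== RESULT ==
3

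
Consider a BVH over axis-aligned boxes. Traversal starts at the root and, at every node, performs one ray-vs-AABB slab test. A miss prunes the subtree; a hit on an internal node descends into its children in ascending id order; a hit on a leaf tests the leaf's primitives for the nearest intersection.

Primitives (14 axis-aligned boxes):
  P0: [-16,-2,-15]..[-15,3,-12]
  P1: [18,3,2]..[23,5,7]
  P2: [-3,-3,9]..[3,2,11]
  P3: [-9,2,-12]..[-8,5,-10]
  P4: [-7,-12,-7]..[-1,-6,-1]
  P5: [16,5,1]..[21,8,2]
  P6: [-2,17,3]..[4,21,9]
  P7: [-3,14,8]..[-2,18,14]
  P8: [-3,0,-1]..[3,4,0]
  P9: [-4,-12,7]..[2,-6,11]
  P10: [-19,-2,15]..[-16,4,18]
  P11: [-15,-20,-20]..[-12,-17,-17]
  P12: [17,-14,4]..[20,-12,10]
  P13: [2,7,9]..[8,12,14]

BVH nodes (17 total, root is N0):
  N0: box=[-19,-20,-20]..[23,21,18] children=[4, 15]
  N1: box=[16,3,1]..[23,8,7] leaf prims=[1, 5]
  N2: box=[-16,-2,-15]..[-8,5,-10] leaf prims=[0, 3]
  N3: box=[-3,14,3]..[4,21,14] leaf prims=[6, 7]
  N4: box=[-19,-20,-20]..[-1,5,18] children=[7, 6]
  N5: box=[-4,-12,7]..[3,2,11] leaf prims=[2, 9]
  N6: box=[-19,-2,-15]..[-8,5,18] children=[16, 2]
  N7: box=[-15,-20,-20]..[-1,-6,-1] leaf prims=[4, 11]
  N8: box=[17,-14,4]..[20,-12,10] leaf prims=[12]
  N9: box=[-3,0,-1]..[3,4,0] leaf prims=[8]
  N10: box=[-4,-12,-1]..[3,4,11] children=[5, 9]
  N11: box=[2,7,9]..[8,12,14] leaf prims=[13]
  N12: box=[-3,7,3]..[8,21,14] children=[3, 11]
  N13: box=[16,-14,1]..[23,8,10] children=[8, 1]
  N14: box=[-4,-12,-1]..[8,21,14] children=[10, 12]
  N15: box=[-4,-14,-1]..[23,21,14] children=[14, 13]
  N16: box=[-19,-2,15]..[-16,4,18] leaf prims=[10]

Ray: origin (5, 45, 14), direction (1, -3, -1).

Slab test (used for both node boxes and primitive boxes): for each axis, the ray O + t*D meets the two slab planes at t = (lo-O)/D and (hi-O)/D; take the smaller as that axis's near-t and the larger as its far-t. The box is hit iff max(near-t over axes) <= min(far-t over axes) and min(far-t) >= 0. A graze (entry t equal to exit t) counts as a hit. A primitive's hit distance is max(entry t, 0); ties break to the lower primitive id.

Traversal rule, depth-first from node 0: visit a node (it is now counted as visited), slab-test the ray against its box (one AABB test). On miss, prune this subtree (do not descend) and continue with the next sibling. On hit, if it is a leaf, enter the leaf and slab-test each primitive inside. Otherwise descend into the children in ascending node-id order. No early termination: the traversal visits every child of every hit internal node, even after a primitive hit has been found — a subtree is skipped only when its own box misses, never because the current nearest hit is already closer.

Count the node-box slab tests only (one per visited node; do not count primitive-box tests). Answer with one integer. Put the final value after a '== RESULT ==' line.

Trace the traversal:
N0 x:[-24,18] y:[8,65/3] z:[-4,34] -> hit [8,18], descend [4, 15]
  N4 x:[-24,-6] y:[40/3,65/3] z:[-4,34] -> miss, prune
  N15 x:[-9,18] y:[8,59/3] z:[0,15] -> hit [8,15], descend [13, 14]
    N13 x:[11,18] y:[37/3,59/3] z:[4,13] -> hit [37/3,13], descend [1, 8]
      N1 x:[11,18] y:[37/3,14] z:[7,13] -> hit [37/3,13] leaf, test {P1(miss), P5@t=37/3}
      N8 x:[12,15] y:[19,59/3] z:[4,10] -> miss, prune
    N14 x:[-9,3] y:[8,19] z:[0,15] -> miss, prune

Summary -> nodes [0, 4, 15, 13, 1, 8, 14]; box-tests=7; leaf-entries=1; first=P5

== RESULT ==
7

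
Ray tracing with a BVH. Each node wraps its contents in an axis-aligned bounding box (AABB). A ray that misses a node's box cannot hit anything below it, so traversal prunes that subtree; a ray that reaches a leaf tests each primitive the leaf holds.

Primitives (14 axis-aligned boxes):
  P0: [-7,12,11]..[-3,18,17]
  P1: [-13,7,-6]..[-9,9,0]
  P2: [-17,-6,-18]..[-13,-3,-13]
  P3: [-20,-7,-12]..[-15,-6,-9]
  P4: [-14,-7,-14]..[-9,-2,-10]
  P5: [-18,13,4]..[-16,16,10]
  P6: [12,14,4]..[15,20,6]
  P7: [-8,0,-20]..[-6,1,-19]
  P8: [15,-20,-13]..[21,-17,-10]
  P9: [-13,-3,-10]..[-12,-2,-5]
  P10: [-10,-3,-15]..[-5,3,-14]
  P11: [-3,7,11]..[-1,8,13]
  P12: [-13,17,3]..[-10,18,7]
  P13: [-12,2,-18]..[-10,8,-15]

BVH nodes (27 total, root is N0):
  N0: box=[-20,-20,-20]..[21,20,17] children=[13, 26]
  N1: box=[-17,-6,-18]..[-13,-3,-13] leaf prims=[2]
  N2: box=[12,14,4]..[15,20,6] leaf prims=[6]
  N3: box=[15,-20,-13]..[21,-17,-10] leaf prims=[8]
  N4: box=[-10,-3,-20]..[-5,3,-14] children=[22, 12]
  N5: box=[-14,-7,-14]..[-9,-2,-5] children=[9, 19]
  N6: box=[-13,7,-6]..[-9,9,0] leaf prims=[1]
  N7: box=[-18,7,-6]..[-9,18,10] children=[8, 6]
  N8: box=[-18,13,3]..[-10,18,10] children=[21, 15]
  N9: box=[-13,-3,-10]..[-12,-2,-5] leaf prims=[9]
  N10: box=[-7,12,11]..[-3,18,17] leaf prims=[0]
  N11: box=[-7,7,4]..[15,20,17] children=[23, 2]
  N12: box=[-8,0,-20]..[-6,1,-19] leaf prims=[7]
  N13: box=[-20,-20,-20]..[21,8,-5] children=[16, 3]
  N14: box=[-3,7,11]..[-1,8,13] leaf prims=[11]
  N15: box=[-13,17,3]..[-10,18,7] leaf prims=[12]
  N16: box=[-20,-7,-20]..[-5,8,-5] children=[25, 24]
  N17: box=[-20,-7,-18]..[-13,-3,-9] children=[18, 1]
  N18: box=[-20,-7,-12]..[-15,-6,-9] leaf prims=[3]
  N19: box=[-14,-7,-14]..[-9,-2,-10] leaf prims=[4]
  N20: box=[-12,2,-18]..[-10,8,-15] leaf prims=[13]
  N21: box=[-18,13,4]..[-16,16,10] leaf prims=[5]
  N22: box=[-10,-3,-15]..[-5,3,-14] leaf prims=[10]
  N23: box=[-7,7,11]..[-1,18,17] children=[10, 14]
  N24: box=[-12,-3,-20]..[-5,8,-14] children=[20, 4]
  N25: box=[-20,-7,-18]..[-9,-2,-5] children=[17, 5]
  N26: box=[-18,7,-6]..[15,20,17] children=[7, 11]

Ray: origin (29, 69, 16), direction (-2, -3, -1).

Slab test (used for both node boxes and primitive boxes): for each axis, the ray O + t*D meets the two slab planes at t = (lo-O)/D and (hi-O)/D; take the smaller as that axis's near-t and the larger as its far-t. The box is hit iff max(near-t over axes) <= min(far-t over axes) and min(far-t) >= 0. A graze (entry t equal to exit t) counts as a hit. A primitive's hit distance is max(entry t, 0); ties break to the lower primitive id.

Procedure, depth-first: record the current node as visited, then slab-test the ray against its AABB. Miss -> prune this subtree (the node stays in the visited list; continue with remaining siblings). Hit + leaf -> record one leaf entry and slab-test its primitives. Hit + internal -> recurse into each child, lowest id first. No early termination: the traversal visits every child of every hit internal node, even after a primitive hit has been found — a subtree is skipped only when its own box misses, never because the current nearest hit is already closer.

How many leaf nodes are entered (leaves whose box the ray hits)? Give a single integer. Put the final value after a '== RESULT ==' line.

Trace the traversal:
N0 x:[4,49/2] y:[49/3,89/3] z:[-1,36] -> hit [49/3,49/2], descend [13, 26]
  N13 x:[4,49/2] y:[61/3,89/3] z:[21,36] -> hit [21,49/2], descend [3, 16]
    N3 x:[4,7] y:[86/3,89/3] z:[26,29] -> miss, prune
    N16 x:[17,49/2] y:[61/3,76/3] z:[21,36] -> hit [21,49/2], descend [24, 25]
      N24 x:[17,41/2] y:[61/3,24] z:[30,36] -> miss, prune
      N25 x:[19,49/2] y:[71/3,76/3] z:[21,34] -> hit [71/3,49/2], descend [5, 17]
        N5 x:[19,43/2] y:[71/3,76/3] z:[21,30] -> miss, prune
        N17 x:[21,49/2] y:[24,76/3] z:[25,34] -> miss, prune
  N26 x:[7,47/2] y:[49/3,62/3] z:[-1,22] -> hit [49/3,62/3], descend [7, 11]
    N7 x:[19,47/2] y:[17,62/3] z:[6,22] -> hit [19,62/3], descend [6, 8]
      N6 x:[19,21] y:[20,62/3] z:[16,22] -> hit [20,62/3] leaf, test {P1@t=20}
      N8 x:[39/2,47/2] y:[17,56/3] z:[6,13] -> miss, prune
    N11 x:[7,18] y:[49/3,62/3] z:[-1,12] -> miss, prune

Visited [0, 13, 3, 16, 24, 25, 5, 17, 26, 7, 6, 8, 11]. Tests: 13 box, 1 leaf. Nearest: P1.

== RESULT ==
1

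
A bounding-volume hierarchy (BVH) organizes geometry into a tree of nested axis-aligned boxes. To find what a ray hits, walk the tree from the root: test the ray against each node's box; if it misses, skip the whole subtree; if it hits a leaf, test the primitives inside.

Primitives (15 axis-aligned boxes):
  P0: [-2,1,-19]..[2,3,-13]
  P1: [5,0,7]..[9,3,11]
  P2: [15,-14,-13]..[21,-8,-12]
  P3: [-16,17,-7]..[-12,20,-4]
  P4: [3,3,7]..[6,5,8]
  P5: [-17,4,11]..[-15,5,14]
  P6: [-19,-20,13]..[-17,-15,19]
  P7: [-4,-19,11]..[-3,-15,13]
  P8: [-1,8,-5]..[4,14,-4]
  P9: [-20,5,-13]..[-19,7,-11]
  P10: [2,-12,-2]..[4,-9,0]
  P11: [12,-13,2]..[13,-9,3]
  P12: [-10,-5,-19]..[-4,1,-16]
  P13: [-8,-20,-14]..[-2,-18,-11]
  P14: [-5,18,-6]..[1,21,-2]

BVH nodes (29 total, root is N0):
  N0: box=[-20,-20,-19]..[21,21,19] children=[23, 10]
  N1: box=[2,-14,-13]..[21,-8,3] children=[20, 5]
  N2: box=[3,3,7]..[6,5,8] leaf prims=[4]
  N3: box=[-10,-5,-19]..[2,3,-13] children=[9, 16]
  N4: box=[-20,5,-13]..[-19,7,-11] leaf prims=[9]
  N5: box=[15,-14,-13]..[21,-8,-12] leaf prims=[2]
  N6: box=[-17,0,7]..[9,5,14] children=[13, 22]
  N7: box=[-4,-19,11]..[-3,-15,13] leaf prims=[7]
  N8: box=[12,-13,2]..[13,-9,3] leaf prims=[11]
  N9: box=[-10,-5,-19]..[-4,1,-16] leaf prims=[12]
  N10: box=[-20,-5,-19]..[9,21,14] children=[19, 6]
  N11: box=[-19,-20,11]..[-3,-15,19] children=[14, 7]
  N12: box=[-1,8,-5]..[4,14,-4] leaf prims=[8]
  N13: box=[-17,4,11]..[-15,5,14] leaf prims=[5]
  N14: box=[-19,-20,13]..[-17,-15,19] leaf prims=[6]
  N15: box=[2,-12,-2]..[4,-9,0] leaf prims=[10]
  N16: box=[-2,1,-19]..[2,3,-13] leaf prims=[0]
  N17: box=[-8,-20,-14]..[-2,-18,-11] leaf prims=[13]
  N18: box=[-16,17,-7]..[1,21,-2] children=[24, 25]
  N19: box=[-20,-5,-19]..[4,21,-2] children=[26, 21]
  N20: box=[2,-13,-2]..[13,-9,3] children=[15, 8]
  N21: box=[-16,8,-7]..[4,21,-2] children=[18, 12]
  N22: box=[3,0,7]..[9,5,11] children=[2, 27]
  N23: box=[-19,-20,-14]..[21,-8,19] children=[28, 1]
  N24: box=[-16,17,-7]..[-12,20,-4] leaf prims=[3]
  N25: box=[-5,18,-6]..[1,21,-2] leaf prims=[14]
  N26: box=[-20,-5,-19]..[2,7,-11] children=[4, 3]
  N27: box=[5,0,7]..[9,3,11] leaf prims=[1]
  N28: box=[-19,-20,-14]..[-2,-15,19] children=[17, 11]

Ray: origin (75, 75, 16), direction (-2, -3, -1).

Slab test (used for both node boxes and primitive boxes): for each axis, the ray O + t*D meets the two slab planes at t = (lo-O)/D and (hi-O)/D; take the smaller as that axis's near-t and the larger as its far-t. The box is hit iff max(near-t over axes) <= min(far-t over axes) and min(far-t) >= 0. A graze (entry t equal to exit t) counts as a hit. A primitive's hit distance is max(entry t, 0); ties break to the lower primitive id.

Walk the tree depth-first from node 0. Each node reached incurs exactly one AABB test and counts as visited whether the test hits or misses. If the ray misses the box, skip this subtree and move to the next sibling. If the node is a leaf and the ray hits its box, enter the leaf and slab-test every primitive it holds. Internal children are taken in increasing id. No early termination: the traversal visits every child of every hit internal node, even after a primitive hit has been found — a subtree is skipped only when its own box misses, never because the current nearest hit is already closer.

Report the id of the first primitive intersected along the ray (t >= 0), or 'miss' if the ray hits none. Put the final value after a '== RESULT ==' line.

Walk:
N0 x:[27,95/2] y:[18,95/3] z:[-3,35] -> hit [27,95/3], descend [10, 23]
  N10 x:[33,95/2] y:[18,80/3] z:[2,35] -> miss, prune
  N23 x:[27,47] y:[83/3,95/3] z:[-3,30] -> hit [83/3,30], descend [1, 28]
    N1 x:[27,73/2] y:[83/3,89/3] z:[13,29] -> hit [83/3,29], descend [5, 20]
      N5 x:[27,30] y:[83/3,89/3] z:[28,29] -> hit [28,29] leaf, test {P2@t=28}
      N20 x:[31,73/2] y:[28,88/3] z:[13,18] -> miss, prune
    N28 x:[77/2,47] y:[30,95/3] z:[-3,30] -> miss, prune

order=[0, 10, 23, 1, 5, 20, 28]  |boxes|=7  |leaves|=1  hit=P2

== RESULT ==
2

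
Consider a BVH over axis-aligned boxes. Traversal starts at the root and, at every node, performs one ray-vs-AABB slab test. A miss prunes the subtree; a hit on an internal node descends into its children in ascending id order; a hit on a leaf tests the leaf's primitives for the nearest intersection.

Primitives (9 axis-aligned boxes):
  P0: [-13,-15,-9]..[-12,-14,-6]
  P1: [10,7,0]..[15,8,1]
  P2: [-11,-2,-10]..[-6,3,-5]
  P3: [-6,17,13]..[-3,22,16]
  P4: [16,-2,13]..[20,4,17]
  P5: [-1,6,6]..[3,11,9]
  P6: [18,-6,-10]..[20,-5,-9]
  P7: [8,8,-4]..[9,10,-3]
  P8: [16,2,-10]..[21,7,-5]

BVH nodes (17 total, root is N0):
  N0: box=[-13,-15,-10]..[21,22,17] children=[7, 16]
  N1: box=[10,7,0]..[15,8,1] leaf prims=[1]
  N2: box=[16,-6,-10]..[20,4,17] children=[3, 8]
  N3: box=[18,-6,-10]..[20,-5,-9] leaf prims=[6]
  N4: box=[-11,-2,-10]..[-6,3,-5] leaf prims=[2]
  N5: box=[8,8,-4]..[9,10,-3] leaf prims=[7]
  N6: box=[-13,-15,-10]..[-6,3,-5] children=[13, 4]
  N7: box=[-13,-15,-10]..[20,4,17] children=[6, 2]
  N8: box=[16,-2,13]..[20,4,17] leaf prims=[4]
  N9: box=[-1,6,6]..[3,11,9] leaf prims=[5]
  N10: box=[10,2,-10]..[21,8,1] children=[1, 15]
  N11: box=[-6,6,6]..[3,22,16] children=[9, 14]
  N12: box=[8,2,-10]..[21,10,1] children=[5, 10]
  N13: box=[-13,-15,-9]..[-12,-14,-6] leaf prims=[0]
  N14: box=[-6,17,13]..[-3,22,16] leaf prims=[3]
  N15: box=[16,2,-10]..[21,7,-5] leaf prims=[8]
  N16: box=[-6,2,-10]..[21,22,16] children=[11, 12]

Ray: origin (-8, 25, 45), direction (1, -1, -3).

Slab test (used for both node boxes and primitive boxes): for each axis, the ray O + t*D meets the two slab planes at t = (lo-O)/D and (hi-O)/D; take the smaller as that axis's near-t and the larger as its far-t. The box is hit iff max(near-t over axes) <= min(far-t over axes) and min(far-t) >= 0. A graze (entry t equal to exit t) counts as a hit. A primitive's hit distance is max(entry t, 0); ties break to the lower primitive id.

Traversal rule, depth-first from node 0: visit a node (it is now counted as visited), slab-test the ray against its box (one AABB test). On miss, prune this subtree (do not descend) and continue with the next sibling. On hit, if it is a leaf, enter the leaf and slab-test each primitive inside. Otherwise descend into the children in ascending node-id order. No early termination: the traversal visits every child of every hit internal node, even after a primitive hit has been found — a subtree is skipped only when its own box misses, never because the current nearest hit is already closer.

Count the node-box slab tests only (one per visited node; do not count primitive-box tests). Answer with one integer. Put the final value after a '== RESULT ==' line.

Traverse from the root:
N0 x:[-5,29] y:[3,40] z:[28/3,55/3] -> hit [28/3,55/3], descend [7, 16]
  N7 x:[-5,28] y:[21,40] z:[28/3,55/3] -> miss, prune
  N16 x:[2,29] y:[3,23] z:[29/3,55/3] -> hit [29/3,55/3], descend [11, 12]
    N11 x:[2,11] y:[3,19] z:[29/3,13] -> hit [29/3,11], descend [9, 14]
      N9 x:[7,11] y:[14,19] z:[12,13] -> miss, prune
      N14 x:[2,5] y:[3,8] z:[29/3,32/3] -> miss, prune
    N12 x:[16,29] y:[15,23] z:[44/3,55/3] -> hit [16,55/3], descend [5, 10]
      N5 x:[16,17] y:[15,17] z:[16,49/3] -> hit [16,49/3] leaf, test {P7@t=16}
      N10 x:[18,29] y:[17,23] z:[44/3,55/3] -> hit [18,55/3], descend [1, 15]
        N1 x:[18,23] y:[17,18] z:[44/3,15] -> miss, prune
        N15 x:[24,29] y:[18,23] z:[50/3,55/3] -> miss, prune

order=[0, 7, 16, 11, 9, 14, 12, 5, 10, 1, 15]  |boxes|=11  |leaves|=1  hit=P7

== RESULT ==
11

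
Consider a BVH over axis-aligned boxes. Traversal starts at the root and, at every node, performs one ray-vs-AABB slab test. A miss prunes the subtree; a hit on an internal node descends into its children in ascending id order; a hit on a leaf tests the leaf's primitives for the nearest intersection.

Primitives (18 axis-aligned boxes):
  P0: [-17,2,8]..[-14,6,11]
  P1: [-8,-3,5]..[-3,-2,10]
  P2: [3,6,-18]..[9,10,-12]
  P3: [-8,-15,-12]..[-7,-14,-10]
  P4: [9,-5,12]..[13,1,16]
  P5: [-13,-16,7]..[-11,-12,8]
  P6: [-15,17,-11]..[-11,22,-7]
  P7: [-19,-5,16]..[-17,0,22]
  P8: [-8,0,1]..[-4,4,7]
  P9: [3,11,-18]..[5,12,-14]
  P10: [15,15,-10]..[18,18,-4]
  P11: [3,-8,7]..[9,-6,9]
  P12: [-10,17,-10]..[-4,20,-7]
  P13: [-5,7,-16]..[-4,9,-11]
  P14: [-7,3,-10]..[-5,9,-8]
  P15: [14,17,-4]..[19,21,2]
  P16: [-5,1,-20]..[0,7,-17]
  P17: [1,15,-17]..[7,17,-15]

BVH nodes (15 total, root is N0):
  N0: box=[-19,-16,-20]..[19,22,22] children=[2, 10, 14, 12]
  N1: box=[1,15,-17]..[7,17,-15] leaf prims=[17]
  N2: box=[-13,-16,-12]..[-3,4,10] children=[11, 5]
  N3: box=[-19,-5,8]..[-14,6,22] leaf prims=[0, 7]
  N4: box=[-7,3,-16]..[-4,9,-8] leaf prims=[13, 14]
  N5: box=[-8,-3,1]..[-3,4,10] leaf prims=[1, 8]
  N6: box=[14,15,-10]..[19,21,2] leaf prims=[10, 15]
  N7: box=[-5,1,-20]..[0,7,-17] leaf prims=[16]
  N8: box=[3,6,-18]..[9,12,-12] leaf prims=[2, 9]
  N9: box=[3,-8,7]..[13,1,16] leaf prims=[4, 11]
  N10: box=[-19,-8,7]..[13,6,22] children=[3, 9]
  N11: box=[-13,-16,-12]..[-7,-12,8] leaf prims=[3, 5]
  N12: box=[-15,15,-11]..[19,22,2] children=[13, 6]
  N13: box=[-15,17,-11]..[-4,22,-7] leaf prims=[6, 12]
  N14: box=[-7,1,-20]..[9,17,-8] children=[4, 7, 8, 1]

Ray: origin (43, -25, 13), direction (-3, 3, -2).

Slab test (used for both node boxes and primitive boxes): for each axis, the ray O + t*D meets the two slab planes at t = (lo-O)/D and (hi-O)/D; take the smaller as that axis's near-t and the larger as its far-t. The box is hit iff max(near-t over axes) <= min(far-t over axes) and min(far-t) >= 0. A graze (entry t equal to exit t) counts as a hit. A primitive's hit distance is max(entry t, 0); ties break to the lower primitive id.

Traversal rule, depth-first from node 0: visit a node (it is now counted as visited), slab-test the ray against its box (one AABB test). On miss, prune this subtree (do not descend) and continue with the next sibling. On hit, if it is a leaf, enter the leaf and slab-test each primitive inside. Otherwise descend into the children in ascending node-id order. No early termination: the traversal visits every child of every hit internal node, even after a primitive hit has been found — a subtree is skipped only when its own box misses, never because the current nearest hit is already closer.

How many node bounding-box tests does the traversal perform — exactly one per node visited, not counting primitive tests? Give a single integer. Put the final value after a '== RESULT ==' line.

Traverse from the root:
N0 x:[8,62/3] y:[3,47/3] z:[-9/2,33/2] -> hit [8,47/3], descend [2, 10, 12, 14]
  N2 x:[46/3,56/3] y:[3,29/3] z:[3/2,25/2] -> miss, prune
  N10 x:[10,62/3] y:[17/3,31/3] z:[-9/2,3] -> miss, prune
  N12 x:[8,58/3] y:[40/3,47/3] z:[11/2,12] -> miss, prune
  N14 x:[34/3,50/3] y:[26/3,14] z:[21/2,33/2] -> hit [34/3,14], descend [1, 4, 7, 8]
    N1 x:[12,14] y:[40/3,14] z:[14,15] -> hit [14,14] leaf, test {P17@t=14}
    N4 x:[47/3,50/3] y:[28/3,34/3] z:[21/2,29/2] -> miss, prune
    N7 x:[43/3,16] y:[26/3,32/3] z:[15,33/2] -> miss, prune
    N8 x:[34/3,40/3] y:[31/3,37/3] z:[25/2,31/2] -> miss, prune

order=[0, 2, 10, 12, 14, 1, 4, 7, 8]  |boxes|=9  |leaves|=1  hit=P17

== RESULT ==
9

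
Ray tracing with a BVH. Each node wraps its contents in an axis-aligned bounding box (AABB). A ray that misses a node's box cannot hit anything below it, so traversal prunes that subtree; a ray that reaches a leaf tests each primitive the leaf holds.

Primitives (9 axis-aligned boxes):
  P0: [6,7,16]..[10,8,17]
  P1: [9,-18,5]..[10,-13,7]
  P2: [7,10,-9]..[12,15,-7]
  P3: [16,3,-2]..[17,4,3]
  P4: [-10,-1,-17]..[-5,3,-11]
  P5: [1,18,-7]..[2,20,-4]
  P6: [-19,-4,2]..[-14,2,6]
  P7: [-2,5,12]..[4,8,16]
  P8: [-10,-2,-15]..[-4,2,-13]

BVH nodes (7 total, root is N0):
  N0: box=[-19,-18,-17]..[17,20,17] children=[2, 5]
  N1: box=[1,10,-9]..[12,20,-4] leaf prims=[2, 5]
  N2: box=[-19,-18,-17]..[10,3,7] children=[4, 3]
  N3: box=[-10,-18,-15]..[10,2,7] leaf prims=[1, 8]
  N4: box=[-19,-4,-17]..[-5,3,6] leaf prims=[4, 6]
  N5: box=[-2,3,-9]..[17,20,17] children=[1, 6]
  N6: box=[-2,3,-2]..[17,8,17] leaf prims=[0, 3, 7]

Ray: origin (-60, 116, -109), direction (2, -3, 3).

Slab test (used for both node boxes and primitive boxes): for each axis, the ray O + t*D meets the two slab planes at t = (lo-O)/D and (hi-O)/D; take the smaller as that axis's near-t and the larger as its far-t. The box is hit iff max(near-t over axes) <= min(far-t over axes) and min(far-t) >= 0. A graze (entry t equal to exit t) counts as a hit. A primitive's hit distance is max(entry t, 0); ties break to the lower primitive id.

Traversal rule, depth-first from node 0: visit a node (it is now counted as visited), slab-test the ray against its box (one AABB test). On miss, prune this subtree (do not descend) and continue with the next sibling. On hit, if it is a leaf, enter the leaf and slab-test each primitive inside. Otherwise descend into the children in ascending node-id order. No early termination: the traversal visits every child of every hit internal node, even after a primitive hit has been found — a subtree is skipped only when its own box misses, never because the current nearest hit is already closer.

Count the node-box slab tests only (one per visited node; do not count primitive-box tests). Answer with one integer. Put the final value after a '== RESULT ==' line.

Walk:
N0 x:[41/2,77/2] y:[32,134/3] z:[92/3,42] -> hit [32,77/2], descend [2, 5]
  N2 x:[41/2,35] y:[113/3,134/3] z:[92/3,116/3] -> miss, prune
  N5 x:[29,77/2] y:[32,113/3] z:[100/3,42] -> hit [100/3,113/3], descend [1, 6]
    N1 x:[61/2,36] y:[32,106/3] z:[100/3,35] -> hit [100/3,35] leaf, test {P2@t=101/3, P5(miss)}
    N6 x:[29,77/2] y:[36,113/3] z:[107/3,42] -> hit [36,113/3] leaf, test {P0(miss), P3(miss), P7(miss)}

Visited [0, 2, 5, 1, 6]. Tests: 5 box, 2 leaf. Nearest: P2.

== RESULT ==
5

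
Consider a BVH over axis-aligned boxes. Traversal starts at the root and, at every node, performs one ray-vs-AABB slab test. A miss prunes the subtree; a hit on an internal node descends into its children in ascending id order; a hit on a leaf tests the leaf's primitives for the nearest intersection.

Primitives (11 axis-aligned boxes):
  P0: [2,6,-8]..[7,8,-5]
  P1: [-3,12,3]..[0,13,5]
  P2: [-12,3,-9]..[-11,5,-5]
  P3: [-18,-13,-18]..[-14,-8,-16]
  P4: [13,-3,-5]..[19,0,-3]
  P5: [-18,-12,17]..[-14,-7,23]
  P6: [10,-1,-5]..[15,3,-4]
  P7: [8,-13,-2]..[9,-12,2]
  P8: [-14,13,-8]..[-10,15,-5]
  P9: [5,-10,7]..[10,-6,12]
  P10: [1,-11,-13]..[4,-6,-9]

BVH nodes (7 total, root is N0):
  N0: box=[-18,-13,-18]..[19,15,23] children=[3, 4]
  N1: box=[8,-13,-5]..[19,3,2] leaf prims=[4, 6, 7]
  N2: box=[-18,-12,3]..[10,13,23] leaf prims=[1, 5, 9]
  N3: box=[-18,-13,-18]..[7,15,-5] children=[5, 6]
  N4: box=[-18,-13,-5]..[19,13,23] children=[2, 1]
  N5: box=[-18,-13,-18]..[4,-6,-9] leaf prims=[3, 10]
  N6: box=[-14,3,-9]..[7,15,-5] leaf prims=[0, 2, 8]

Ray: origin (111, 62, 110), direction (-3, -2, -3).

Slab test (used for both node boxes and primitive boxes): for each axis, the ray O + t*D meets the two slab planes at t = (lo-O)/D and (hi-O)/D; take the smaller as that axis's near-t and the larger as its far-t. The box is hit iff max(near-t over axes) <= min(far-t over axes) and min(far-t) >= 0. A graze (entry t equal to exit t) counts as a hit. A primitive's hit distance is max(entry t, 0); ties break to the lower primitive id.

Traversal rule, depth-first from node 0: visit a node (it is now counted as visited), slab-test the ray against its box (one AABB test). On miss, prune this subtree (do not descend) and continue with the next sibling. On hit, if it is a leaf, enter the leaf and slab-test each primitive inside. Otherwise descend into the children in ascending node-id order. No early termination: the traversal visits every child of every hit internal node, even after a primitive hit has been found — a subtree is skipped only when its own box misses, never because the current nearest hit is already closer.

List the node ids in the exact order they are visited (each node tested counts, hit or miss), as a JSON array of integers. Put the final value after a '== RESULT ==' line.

Traverse from the root:
N0 x:[92/3,43] y:[47/2,75/2] z:[29,128/3] -> hit [92/3,75/2], descend [3, 4]
  N3 x:[104/3,43] y:[47/2,75/2] z:[115/3,128/3] -> miss, prune
  N4 x:[92/3,43] y:[49/2,75/2] z:[29,115/3] -> hit [92/3,75/2], descend [1, 2]
    N1 x:[92/3,103/3] y:[59/2,75/2] z:[36,115/3] -> miss, prune
    N2 x:[101/3,43] y:[49/2,37] z:[29,107/3] -> hit [101/3,107/3] leaf, test {P1(miss), P5(miss), P9@t=34}

order=[0, 3, 4, 1, 2]  |boxes|=5  |leaves|=1  hit=P9

== RESULT ==
[0, 3, 4, 1, 2]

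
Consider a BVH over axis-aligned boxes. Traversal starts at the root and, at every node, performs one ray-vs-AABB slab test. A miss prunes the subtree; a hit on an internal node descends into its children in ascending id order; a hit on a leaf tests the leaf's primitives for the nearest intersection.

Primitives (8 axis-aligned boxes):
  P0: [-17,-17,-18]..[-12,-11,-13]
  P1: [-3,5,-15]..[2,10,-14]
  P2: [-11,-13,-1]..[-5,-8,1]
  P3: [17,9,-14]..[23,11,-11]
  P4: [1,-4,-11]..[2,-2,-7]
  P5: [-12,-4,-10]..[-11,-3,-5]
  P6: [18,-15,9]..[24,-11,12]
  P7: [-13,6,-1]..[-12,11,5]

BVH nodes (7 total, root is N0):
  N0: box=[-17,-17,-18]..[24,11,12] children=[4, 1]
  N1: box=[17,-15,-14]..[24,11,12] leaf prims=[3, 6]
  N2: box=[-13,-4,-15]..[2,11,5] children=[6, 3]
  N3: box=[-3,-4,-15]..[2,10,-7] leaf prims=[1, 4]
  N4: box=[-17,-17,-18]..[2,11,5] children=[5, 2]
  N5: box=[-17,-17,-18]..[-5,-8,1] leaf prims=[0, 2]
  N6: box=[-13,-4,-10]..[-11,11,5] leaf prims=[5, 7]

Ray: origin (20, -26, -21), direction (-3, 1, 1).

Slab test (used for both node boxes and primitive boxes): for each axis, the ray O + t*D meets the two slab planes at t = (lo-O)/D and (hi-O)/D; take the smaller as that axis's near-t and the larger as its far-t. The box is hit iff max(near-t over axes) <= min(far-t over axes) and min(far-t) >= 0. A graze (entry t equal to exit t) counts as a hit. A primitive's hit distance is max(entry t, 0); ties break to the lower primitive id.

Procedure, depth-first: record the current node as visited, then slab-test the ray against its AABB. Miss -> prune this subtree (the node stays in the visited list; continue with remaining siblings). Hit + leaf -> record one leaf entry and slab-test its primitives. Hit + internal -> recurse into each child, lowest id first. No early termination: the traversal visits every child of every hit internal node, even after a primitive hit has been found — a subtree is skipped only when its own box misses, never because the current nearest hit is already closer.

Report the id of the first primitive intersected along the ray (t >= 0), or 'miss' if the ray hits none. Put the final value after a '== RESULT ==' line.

Traverse from the root:
N0 x:[-4/3,37/3] y:[9,37] z:[3,33] -> hit [9,37/3], descend [1, 4]
  N1 x:[-4/3,1] y:[11,37] z:[7,33] -> miss, prune
  N4 x:[6,37/3] y:[9,37] z:[3,26] -> hit [9,37/3], descend [2, 5]
    N2 x:[6,11] y:[22,37] z:[6,26] -> miss, prune
    N5 x:[25/3,37/3] y:[9,18] z:[3,22] -> hit [9,37/3] leaf, test {P0(miss), P2(miss)}

Summary -> nodes [0, 1, 4, 2, 5]; box-tests=5; leaf-entries=1; first=miss

== RESULT ==
miss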